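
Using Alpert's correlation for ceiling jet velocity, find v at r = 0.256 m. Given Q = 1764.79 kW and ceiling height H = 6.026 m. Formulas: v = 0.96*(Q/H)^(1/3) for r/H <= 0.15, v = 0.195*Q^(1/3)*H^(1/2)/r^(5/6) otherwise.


r/H = 0.256 / 6.026 = 0.042483
r/H <= 0.15, so v = 0.96*(Q/H)^(1/3)
Q/H = 292.86
(Q/H)^(1/3) = 6.6408
v = 0.96 * 6.6408 = 6.3752 m/s

6.3752 m/s


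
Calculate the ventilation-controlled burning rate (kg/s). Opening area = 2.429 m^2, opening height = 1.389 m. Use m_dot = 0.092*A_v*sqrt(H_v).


sqrt(H_v) = 1.1786
m_dot = 0.092 * 2.429 * 1.1786 = 0.26337 kg/s

0.26337 kg/s


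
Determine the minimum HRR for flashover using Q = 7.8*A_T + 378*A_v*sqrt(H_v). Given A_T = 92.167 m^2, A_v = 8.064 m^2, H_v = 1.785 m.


7.8*A_T = 718.90
sqrt(H_v) = 1.3360
378*A_v*sqrt(H_v) = 4072.5
Q = 718.90 + 4072.5 = 4791.4 kW

4791.4 kW


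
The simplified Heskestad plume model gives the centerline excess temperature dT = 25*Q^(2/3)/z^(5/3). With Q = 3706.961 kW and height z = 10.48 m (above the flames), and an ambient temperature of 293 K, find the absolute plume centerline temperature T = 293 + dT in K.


Q^(2/3) = 239.52
z^(5/3) = 50.188
dT = 25 * 239.52 / 50.188 = 119.31 K
T = 293 + 119.31 = 412.31 K

412.31 K


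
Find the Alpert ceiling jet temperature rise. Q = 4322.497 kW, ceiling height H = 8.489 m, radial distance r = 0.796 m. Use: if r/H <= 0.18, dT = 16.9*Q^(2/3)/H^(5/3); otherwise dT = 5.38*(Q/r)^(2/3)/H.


r/H = 0.796 / 8.489 = 0.093768
r/H <= 0.18, so dT = 16.9*Q^(2/3)/H^(5/3)
Q^(2/3) = 265.35
H^(5/3) = 35.326
dT = 16.9 * 265.35 / 35.326 = 126.95 K

126.95 K


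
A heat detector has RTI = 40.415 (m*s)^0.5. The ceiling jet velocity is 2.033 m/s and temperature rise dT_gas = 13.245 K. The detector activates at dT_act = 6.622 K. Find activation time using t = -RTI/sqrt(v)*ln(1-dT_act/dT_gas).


dT_act/dT_gas = 0.49996
ln(1 - 0.49996) = -0.69307
t = -40.415 / sqrt(2.033) * -0.69307 = 19.645 s

19.645 s


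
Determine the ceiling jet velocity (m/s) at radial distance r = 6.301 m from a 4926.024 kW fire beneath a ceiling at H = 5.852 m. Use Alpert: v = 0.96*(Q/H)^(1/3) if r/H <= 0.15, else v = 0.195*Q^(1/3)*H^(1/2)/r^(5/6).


r/H = 6.301 / 5.852 = 1.0767
r/H > 0.15, so v = 0.195*Q^(1/3)*H^(1/2)/r^(5/6)
Q^(1/3) = 17.015
H^(1/2) = 2.4191
r^(5/6) = 4.6363
v = 0.195 * 17.015 * 2.4191 / 4.6363 = 1.7312 m/s

1.7312 m/s


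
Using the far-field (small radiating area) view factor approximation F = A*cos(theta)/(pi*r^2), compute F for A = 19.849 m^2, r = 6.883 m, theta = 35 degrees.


cos(35 deg) = 0.81915
pi*r^2 = 148.84
F = 19.849 * 0.81915 / 148.84 = 0.10924

0.10924


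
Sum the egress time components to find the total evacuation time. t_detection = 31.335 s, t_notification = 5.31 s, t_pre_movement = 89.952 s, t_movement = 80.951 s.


Total = 31.335 + 5.31 + 89.952 + 80.951 = 207.548 s

207.548 s


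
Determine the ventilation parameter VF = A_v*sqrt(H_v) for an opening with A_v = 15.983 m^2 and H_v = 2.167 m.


sqrt(H_v) = 1.4721
VF = 15.983 * 1.4721 = 23.528 m^(5/2)

23.528 m^(5/2)


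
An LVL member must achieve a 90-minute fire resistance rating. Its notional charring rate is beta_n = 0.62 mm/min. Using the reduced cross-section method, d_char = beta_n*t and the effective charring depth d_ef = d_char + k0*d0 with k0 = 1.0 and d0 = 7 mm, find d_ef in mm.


d_char = 0.62 * 90 = 55.8 mm
d_ef = 55.8 + 1.0*7 = 62.8 mm

62.8 mm


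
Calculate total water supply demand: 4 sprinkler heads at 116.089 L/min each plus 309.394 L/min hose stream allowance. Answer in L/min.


Sprinkler demand = 4 * 116.089 = 464.356 L/min
Total = 464.356 + 309.394 = 773.75 L/min

773.75 L/min


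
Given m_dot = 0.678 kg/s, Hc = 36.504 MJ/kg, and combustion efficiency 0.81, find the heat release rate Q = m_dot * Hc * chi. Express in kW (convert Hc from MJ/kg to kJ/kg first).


Hc = 36.504 MJ/kg = 36.504 * 1000 kJ/kg = 36504 kJ/kg
Q = 0.678 kg/s * 36504 kJ/kg * 0.81 = 20047 kW

20047 kW


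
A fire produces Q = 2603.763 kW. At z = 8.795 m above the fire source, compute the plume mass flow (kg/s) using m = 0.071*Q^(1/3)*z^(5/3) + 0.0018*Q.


Q^(1/3) = 13.757
z^(5/3) = 37.474
First term = 0.071 * 13.757 * 37.474 = 36.603
Second term = 0.0018 * 2603.763 = 4.6868
m = 41.290 kg/s

41.290 kg/s


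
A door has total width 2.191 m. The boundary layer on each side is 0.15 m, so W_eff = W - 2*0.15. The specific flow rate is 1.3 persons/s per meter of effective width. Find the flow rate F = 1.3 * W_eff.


W_eff = 2.191 - 0.30 = 1.891 m
F = 1.3 * 1.891 = 2.4583 persons/s

2.4583 persons/s


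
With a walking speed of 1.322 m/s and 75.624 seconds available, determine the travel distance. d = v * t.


d = 1.322 * 75.624 = 99.975 m

99.975 m


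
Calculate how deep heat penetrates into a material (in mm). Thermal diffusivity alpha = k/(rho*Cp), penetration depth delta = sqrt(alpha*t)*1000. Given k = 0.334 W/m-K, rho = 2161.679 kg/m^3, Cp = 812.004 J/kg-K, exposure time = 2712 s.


alpha = 0.334 / (2161.679 * 812.004) = 1.9028e-07 m^2/s
alpha * t = 0.00051604
delta = sqrt(0.00051604) * 1000 = 22.717 mm

22.717 mm


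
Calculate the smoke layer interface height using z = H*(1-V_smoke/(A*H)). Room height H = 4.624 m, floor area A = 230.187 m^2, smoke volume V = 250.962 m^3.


V/(A*H) = 0.23578
1 - 0.23578 = 0.76422
z = 4.624 * 0.76422 = 3.5337 m

3.5337 m


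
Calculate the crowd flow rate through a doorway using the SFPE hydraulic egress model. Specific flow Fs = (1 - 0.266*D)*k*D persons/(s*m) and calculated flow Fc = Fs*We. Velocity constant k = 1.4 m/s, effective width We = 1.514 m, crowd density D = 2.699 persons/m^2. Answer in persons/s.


1 - 0.266*D = 1 - 0.266*2.699 = 0.28207
Fs = 0.28207 * 1.4 * 2.699 = 1.0658 persons/(s*m)
Fc = 1.0658 * 1.514 = 1.6136 persons/s

1.6136 persons/s


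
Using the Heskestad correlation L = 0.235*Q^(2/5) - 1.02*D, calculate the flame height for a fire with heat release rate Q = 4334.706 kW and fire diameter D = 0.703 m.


Q^(2/5) = 28.496
0.235 * Q^(2/5) = 6.6966
1.02 * D = 0.71706
L = 5.9795 m

5.9795 m


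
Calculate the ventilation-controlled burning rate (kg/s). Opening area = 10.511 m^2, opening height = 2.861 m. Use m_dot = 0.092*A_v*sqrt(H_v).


sqrt(H_v) = 1.6914
m_dot = 0.092 * 10.511 * 1.6914 = 1.6357 kg/s

1.6357 kg/s


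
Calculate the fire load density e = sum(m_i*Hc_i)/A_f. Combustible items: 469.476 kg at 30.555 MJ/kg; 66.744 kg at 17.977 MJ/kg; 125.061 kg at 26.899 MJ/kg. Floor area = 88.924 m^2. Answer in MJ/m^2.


Total energy = 469.476*30.555 + 66.744*17.977 + 125.061*26.899
= 14344.84 + 1199.857 + 3364.016
= 18908.71 MJ
e = 18908.71 / 88.924 = 212.64 MJ/m^2

212.64 MJ/m^2


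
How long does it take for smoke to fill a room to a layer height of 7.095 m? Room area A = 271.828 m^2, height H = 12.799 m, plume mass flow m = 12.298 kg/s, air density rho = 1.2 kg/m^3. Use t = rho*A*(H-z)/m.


H - z = 5.704 m
t = 1.2 * 271.828 * 5.704 / 12.298 = 151.29 s

151.29 s


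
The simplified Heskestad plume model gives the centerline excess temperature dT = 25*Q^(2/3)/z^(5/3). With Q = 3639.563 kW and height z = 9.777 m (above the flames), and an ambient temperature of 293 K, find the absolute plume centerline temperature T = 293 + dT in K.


Q^(2/3) = 236.61
z^(5/3) = 44.704
dT = 25 * 236.61 / 44.704 = 132.32 K
T = 293 + 132.32 = 425.32 K

425.32 K


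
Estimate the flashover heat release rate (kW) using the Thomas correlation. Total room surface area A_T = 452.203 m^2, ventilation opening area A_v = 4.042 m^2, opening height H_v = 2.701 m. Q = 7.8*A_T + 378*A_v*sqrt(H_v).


7.8*A_T = 3527.2
sqrt(H_v) = 1.6435
378*A_v*sqrt(H_v) = 2511.0
Q = 3527.2 + 2511.0 = 6038.2 kW

6038.2 kW


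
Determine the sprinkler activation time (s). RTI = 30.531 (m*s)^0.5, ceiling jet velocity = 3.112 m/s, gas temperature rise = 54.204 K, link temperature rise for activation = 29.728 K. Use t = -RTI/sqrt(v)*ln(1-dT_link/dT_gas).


dT_link/dT_gas = 0.54845
ln(1 - 0.54845) = -0.79506
t = -30.531 / sqrt(3.112) * -0.79506 = 13.760 s

13.760 s


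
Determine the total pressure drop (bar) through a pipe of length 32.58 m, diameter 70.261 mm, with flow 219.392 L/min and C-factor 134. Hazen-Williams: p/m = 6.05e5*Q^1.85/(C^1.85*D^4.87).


Q^1.85 = 21442
C^1.85 = 8612.8
D^4.87 = 9.8514e+08
p/m = 0.0015289 bar/m
p_total = 0.0015289 * 32.58 = 0.049811 bar

0.049811 bar


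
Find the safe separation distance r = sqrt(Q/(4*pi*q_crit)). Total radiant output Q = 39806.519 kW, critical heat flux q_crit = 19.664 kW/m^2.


4*pi*q_crit = 247.11
Q/(4*pi*q_crit) = 161.09
r = sqrt(161.09) = 12.692 m

12.692 m


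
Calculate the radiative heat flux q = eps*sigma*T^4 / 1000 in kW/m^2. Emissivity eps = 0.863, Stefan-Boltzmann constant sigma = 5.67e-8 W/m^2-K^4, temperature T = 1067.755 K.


T^4 = 1.2998e+12
q = 0.863 * 5.67e-8 * 1.2998e+12 / 1000 = 63.603 kW/m^2

63.603 kW/m^2


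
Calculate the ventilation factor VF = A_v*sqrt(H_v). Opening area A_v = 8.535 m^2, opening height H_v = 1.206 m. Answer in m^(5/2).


sqrt(H_v) = 1.0982
VF = 8.535 * 1.0982 = 9.3730 m^(5/2)

9.3730 m^(5/2)


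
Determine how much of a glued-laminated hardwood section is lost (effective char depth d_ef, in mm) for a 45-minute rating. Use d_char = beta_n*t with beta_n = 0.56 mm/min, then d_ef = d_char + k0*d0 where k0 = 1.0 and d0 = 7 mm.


d_char = 0.56 * 45 = 25.2 mm
d_ef = 25.2 + 1.0*7 = 32.2 mm

32.2 mm


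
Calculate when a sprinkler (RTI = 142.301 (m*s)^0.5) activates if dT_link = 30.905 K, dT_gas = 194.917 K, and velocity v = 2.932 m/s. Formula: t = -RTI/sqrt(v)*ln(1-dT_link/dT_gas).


dT_link/dT_gas = 0.15855
ln(1 - 0.15855) = -0.17263
t = -142.301 / sqrt(2.932) * -0.17263 = 14.347 s

14.347 s


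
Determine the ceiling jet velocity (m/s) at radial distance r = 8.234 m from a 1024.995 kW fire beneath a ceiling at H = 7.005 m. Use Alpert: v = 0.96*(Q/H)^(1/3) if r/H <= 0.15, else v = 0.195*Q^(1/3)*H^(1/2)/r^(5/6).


r/H = 8.234 / 7.005 = 1.1754
r/H > 0.15, so v = 0.195*Q^(1/3)*H^(1/2)/r^(5/6)
Q^(1/3) = 10.083
H^(1/2) = 2.6467
r^(5/6) = 5.7944
v = 0.195 * 10.083 * 2.6467 / 5.7944 = 0.89806 m/s

0.89806 m/s


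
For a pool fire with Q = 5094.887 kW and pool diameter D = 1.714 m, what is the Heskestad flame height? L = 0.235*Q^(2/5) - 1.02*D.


Q^(2/5) = 30.399
0.235 * Q^(2/5) = 7.1437
1.02 * D = 1.7483
L = 5.3954 m

5.3954 m


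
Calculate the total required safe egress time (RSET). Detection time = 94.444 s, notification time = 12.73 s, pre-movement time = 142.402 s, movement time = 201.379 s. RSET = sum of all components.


Total = 94.444 + 12.73 + 142.402 + 201.379 = 450.955 s

450.955 s


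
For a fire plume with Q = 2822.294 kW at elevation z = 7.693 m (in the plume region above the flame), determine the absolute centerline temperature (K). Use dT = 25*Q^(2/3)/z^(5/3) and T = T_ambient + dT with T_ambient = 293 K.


Q^(2/3) = 199.71
z^(5/3) = 29.980
dT = 25 * 199.71 / 29.980 = 166.54 K
T = 293 + 166.54 = 459.54 K

459.54 K


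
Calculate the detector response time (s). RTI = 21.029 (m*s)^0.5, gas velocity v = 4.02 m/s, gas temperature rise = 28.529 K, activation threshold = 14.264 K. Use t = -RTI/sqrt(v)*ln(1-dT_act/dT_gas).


dT_act/dT_gas = 0.49998
ln(1 - 0.49998) = -0.69311
t = -21.029 / sqrt(4.02) * -0.69311 = 7.2696 s

7.2696 s


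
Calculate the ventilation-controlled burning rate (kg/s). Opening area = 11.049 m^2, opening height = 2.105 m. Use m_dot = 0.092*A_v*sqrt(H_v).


sqrt(H_v) = 1.4509
m_dot = 0.092 * 11.049 * 1.4509 = 1.4748 kg/s

1.4748 kg/s


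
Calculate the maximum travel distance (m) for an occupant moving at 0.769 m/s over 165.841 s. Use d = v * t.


d = 0.769 * 165.841 = 127.53 m

127.53 m


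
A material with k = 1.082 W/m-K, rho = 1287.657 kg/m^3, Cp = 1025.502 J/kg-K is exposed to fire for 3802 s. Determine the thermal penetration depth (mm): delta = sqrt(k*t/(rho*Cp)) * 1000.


alpha = 1.082 / (1287.657 * 1025.502) = 8.1939e-07 m^2/s
alpha * t = 0.0031153
delta = sqrt(0.0031153) * 1000 = 55.815 mm

55.815 mm


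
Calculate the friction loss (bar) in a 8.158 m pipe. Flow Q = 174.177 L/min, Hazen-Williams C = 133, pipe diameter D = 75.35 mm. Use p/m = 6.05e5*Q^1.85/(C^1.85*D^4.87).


Q^1.85 = 13990
C^1.85 = 8494.3
D^4.87 = 1.3848e+09
p/m = 0.00071956 bar/m
p_total = 0.00071956 * 8.158 = 0.0058702 bar

0.0058702 bar


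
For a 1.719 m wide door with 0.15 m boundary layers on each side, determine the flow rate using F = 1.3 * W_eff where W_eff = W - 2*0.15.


W_eff = 1.719 - 0.30 = 1.419 m
F = 1.3 * 1.419 = 1.8447 persons/s

1.8447 persons/s


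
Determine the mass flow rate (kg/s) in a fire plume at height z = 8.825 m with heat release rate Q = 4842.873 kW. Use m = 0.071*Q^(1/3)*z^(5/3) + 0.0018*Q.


Q^(1/3) = 16.919
z^(5/3) = 37.687
First term = 0.071 * 16.919 * 37.687 = 45.271
Second term = 0.0018 * 4842.873 = 8.7172
m = 53.988 kg/s

53.988 kg/s


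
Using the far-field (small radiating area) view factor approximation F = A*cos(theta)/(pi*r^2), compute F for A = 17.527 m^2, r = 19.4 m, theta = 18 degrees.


cos(18 deg) = 0.95106
pi*r^2 = 1182.4
F = 17.527 * 0.95106 / 1182.4 = 0.014098

0.014098


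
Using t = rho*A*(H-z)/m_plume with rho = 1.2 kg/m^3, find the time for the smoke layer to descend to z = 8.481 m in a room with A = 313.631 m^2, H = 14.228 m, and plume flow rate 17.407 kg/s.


H - z = 5.747 m
t = 1.2 * 313.631 * 5.747 / 17.407 = 124.26 s

124.26 s


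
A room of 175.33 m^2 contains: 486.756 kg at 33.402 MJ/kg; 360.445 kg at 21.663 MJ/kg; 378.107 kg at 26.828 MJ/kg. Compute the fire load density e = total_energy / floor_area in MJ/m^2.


Total energy = 486.756*33.402 + 360.445*21.663 + 378.107*26.828
= 16258.62 + 7808.320 + 10143.85
= 34210.80 MJ
e = 34210.80 / 175.33 = 195.12 MJ/m^2

195.12 MJ/m^2


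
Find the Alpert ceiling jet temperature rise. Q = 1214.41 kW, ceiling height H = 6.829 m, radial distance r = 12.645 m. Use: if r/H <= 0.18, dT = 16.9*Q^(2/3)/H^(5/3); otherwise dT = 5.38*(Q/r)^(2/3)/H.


r/H = 12.645 / 6.829 = 1.8517
r/H > 0.18, so dT = 5.38*(Q/r)^(2/3)/H
Q/r = 96.039
(Q/r)^(2/3) = 20.972
dT = 5.38 * 20.972 / 6.829 = 16.522 K

16.522 K


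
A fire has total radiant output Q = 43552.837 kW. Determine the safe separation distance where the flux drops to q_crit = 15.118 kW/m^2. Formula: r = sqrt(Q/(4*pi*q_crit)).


4*pi*q_crit = 189.98
Q/(4*pi*q_crit) = 229.25
r = sqrt(229.25) = 15.141 m

15.141 m


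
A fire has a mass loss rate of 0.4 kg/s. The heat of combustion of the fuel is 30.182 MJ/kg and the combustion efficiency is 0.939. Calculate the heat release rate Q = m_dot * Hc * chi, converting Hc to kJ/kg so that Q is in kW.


Hc = 30.182 MJ/kg = 30.182 * 1000 kJ/kg = 30182 kJ/kg
Q = 0.4 kg/s * 30182 kJ/kg * 0.939 = 11336 kW

11336 kW


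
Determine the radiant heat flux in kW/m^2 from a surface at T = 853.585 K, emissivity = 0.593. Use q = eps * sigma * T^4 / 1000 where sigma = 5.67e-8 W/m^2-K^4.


T^4 = 5.3087e+11
q = 0.593 * 5.67e-8 * 5.3087e+11 / 1000 = 17.849 kW/m^2

17.849 kW/m^2


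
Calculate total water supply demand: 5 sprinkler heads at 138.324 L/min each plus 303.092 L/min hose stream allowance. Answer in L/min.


Sprinkler demand = 5 * 138.324 = 691.62 L/min
Total = 691.62 + 303.092 = 994.712 L/min

994.712 L/min


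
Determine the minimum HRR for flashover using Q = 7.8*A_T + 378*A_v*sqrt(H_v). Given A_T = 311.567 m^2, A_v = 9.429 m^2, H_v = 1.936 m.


7.8*A_T = 2430.2
sqrt(H_v) = 1.3914
378*A_v*sqrt(H_v) = 4959.2
Q = 2430.2 + 4959.2 = 7389.4 kW

7389.4 kW


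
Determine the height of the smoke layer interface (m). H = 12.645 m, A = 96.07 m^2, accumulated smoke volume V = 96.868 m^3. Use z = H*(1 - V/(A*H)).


V/(A*H) = 0.079740
1 - 0.079740 = 0.92026
z = 12.645 * 0.92026 = 11.637 m

11.637 m


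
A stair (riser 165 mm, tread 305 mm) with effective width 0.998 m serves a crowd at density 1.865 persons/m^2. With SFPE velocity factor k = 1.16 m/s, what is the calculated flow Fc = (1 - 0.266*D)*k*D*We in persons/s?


1 - 0.266*D = 1 - 0.266*1.865 = 0.50391
Fs = 0.50391 * 1.16 * 1.865 = 1.0902 persons/(s*m)
Fc = 1.0902 * 0.998 = 1.0880 persons/s

1.0880 persons/s


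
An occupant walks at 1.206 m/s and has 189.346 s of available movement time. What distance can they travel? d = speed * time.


d = 1.206 * 189.346 = 228.35 m

228.35 m


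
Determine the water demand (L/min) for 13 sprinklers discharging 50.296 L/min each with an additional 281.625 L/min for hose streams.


Sprinkler demand = 13 * 50.296 = 653.848 L/min
Total = 653.848 + 281.625 = 935.473 L/min

935.473 L/min


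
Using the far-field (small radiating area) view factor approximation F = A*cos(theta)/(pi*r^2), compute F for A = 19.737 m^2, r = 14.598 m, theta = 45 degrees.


cos(45 deg) = 0.70711
pi*r^2 = 669.48
F = 19.737 * 0.70711 / 669.48 = 0.020846

0.020846


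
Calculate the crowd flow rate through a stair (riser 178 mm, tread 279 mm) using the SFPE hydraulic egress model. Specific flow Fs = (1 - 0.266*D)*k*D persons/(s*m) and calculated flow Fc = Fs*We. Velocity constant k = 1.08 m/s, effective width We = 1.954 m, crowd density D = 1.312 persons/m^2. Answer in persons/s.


1 - 0.266*D = 1 - 0.266*1.312 = 0.65101
Fs = 0.65101 * 1.08 * 1.312 = 0.92245 persons/(s*m)
Fc = 0.92245 * 1.954 = 1.8025 persons/s

1.8025 persons/s


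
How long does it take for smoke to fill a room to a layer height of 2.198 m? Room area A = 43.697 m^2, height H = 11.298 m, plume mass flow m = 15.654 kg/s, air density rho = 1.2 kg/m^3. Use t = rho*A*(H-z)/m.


H - z = 9.1 m
t = 1.2 * 43.697 * 9.1 / 15.654 = 30.482 s

30.482 s


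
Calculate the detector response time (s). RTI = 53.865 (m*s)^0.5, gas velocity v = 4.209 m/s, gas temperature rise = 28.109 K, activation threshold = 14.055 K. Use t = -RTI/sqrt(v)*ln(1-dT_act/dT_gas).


dT_act/dT_gas = 0.50002
ln(1 - 0.50002) = -0.69318
t = -53.865 / sqrt(4.209) * -0.69318 = 18.200 s

18.200 s


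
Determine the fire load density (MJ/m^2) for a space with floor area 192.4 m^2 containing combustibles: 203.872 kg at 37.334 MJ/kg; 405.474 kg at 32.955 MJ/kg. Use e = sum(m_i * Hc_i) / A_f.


Total energy = 203.872*37.334 + 405.474*32.955
= 7611.357 + 13362.40
= 20973.75 MJ
e = 20973.75 / 192.4 = 109.01 MJ/m^2

109.01 MJ/m^2


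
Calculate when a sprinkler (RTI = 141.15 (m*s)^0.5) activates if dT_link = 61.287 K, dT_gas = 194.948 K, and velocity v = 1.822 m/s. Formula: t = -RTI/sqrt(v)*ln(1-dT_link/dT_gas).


dT_link/dT_gas = 0.31438
ln(1 - 0.31438) = -0.37743
t = -141.15 / sqrt(1.822) * -0.37743 = 39.467 s

39.467 s


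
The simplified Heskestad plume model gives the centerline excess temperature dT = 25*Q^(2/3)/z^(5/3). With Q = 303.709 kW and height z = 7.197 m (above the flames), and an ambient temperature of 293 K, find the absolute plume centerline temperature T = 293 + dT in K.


Q^(2/3) = 45.183
z^(5/3) = 26.828
dT = 25 * 45.183 / 26.828 = 42.104 K
T = 293 + 42.104 = 335.10 K

335.10 K


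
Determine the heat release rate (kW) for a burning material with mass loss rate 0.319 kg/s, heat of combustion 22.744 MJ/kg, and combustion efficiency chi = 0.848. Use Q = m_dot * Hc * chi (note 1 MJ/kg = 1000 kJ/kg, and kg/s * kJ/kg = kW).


Hc = 22.744 MJ/kg = 22.744 * 1000 kJ/kg = 22744 kJ/kg
Q = 0.319 kg/s * 22744 kJ/kg * 0.848 = 6152.5 kW

6152.5 kW


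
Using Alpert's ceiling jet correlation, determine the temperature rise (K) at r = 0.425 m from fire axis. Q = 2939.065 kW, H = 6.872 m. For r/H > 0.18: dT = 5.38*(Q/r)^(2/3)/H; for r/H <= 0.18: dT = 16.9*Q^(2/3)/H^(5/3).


r/H = 0.425 / 6.872 = 0.061845
r/H <= 0.18, so dT = 16.9*Q^(2/3)/H^(5/3)
Q^(2/3) = 205.18
H^(5/3) = 24.839
dT = 16.9 * 205.18 / 24.839 = 139.60 K

139.60 K


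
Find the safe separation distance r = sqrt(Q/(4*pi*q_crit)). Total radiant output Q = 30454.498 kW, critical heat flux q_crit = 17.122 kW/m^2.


4*pi*q_crit = 215.16
Q/(4*pi*q_crit) = 141.54
r = sqrt(141.54) = 11.897 m

11.897 m


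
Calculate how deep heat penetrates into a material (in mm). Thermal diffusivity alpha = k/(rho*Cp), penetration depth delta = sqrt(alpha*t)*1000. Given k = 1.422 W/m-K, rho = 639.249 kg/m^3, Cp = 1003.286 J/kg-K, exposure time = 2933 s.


alpha = 1.422 / (639.249 * 1003.286) = 2.2172e-06 m^2/s
alpha * t = 0.0065030
delta = sqrt(0.0065030) * 1000 = 80.641 mm

80.641 mm


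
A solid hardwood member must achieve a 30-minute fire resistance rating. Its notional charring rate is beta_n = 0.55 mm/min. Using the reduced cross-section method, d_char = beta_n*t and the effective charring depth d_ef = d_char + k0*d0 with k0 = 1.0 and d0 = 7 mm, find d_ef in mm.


d_char = 0.55 * 30 = 16.5 mm
d_ef = 16.5 + 1.0*7 = 23.5 mm

23.5 mm


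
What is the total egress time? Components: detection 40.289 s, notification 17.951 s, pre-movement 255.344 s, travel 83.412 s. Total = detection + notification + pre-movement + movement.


Total = 40.289 + 17.951 + 255.344 + 83.412 = 396.996 s

396.996 s


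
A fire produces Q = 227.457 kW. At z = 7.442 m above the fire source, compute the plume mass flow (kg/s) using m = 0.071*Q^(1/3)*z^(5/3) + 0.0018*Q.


Q^(1/3) = 6.1043
z^(5/3) = 28.367
First term = 0.071 * 6.1043 * 28.367 = 12.294
Second term = 0.0018 * 227.457 = 0.40942
m = 12.704 kg/s

12.704 kg/s


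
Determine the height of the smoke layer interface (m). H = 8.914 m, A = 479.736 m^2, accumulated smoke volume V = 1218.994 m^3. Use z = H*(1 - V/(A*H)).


V/(A*H) = 0.28505
1 - 0.28505 = 0.71495
z = 8.914 * 0.71495 = 6.3730 m

6.3730 m


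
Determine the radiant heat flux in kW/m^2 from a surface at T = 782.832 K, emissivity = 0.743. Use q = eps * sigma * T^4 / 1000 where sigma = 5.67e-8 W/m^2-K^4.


T^4 = 3.7556e+11
q = 0.743 * 5.67e-8 * 3.7556e+11 / 1000 = 15.821 kW/m^2

15.821 kW/m^2


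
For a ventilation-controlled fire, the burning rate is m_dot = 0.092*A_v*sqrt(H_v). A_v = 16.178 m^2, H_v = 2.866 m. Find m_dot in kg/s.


sqrt(H_v) = 1.6929
m_dot = 0.092 * 16.178 * 1.6929 = 2.5197 kg/s

2.5197 kg/s


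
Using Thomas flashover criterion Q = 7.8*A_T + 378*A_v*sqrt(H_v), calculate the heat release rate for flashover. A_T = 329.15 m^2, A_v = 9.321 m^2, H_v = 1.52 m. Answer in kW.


7.8*A_T = 2567.37
sqrt(H_v) = 1.2329
378*A_v*sqrt(H_v) = 4343.9
Q = 2567.37 + 4343.9 = 6911.2 kW

6911.2 kW


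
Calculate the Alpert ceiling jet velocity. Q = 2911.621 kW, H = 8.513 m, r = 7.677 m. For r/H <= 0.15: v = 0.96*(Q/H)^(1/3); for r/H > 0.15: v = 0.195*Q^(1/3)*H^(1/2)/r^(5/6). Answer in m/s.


r/H = 7.677 / 8.513 = 0.90180
r/H > 0.15, so v = 0.195*Q^(1/3)*H^(1/2)/r^(5/6)
Q^(1/3) = 14.279
H^(1/2) = 2.9177
r^(5/6) = 5.4659
v = 0.195 * 14.279 * 2.9177 / 5.4659 = 1.4864 m/s

1.4864 m/s


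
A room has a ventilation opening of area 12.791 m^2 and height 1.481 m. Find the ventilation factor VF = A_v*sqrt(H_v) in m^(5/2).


sqrt(H_v) = 1.2170
VF = 12.791 * 1.2170 = 15.566 m^(5/2)

15.566 m^(5/2)


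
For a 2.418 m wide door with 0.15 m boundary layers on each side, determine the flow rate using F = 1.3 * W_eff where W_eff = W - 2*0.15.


W_eff = 2.418 - 0.30 = 2.118 m
F = 1.3 * 2.118 = 2.7534 persons/s

2.7534 persons/s


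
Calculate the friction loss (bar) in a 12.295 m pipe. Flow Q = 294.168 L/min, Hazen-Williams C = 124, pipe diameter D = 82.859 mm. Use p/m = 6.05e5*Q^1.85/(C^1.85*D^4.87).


Q^1.85 = 36889
C^1.85 = 7461.6
D^4.87 = 2.1995e+09
p/m = 0.0013599 bar/m
p_total = 0.0013599 * 12.295 = 0.016720 bar

0.016720 bar


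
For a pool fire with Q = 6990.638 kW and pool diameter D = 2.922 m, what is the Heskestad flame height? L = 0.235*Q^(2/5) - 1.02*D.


Q^(2/5) = 34.499
0.235 * Q^(2/5) = 8.1073
1.02 * D = 2.9804
L = 5.1268 m

5.1268 m


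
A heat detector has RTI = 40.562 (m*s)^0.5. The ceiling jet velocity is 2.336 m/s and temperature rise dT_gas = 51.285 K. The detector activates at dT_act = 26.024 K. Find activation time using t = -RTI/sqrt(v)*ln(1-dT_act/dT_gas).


dT_act/dT_gas = 0.50744
ln(1 - 0.50744) = -0.70814
t = -40.562 / sqrt(2.336) * -0.70814 = 18.793 s

18.793 s


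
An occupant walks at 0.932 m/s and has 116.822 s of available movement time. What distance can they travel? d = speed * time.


d = 0.932 * 116.822 = 108.88 m

108.88 m


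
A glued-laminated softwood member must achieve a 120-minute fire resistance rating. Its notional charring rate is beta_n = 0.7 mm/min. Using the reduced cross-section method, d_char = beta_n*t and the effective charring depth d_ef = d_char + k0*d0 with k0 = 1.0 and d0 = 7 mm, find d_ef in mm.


d_char = 0.7 * 120 = 84 mm
d_ef = 84 + 1.0*7 = 91 mm

91 mm


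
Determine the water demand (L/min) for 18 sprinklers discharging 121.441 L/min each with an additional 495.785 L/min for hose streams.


Sprinkler demand = 18 * 121.441 = 2185.938 L/min
Total = 2185.938 + 495.785 = 2681.723 L/min

2681.723 L/min


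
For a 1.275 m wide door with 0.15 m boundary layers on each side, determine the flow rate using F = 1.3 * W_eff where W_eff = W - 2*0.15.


W_eff = 1.275 - 0.30 = 0.975 m
F = 1.3 * 0.975 = 1.2675 persons/s

1.2675 persons/s


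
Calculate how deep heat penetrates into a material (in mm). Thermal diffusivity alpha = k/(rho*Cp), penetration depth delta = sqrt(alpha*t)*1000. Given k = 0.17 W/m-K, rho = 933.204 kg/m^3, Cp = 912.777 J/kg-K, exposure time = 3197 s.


alpha = 0.17 / (933.204 * 912.777) = 1.9958e-07 m^2/s
alpha * t = 0.00063804
delta = sqrt(0.00063804) * 1000 = 25.260 mm

25.260 mm


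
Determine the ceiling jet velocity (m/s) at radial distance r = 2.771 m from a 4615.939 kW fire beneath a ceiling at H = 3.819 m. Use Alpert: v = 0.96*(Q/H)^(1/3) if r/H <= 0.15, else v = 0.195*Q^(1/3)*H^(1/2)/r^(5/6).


r/H = 2.771 / 3.819 = 0.72558
r/H > 0.15, so v = 0.195*Q^(1/3)*H^(1/2)/r^(5/6)
Q^(1/3) = 16.650
H^(1/2) = 1.9542
r^(5/6) = 2.3381
v = 0.195 * 16.650 * 1.9542 / 2.3381 = 2.7137 m/s

2.7137 m/s


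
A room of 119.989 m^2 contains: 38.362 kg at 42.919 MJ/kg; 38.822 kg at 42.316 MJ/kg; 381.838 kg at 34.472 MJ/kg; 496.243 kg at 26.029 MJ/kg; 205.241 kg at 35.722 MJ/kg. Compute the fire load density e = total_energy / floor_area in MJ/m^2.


Total energy = 38.362*42.919 + 38.822*42.316 + 381.838*34.472 + 496.243*26.029 + 205.241*35.722
= 1646.459 + 1642.792 + 13162.72 + 12916.71 + 7331.619
= 36700.30 MJ
e = 36700.30 / 119.989 = 305.86 MJ/m^2

305.86 MJ/m^2


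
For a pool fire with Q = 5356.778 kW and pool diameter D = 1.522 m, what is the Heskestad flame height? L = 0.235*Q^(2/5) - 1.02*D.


Q^(2/5) = 31.014
0.235 * Q^(2/5) = 7.2884
1.02 * D = 1.5524
L = 5.7359 m

5.7359 m


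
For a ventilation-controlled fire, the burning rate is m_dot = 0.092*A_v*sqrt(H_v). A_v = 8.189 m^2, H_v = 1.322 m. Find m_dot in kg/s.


sqrt(H_v) = 1.1498
m_dot = 0.092 * 8.189 * 1.1498 = 0.86623 kg/s

0.86623 kg/s


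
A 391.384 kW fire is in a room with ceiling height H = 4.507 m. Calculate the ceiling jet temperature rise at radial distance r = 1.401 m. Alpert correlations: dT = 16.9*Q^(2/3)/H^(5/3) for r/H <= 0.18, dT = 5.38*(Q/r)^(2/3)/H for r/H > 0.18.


r/H = 1.401 / 4.507 = 0.31085
r/H > 0.18, so dT = 5.38*(Q/r)^(2/3)/H
Q/r = 279.36
(Q/r)^(2/3) = 42.734
dT = 5.38 * 42.734 / 4.507 = 51.012 K

51.012 K


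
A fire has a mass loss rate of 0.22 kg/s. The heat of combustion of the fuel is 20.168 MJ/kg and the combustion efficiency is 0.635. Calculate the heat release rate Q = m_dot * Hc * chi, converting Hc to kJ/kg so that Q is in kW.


Hc = 20.168 MJ/kg = 20.168 * 1000 kJ/kg = 20168 kJ/kg
Q = 0.22 kg/s * 20168 kJ/kg * 0.635 = 2817.5 kW

2817.5 kW


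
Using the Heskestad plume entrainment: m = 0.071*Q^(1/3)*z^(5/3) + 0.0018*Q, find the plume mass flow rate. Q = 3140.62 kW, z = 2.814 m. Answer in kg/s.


Q^(1/3) = 14.644
z^(5/3) = 5.6088
First term = 0.071 * 14.644 * 5.6088 = 5.8318
Second term = 0.0018 * 3140.62 = 5.6531
m = 11.485 kg/s

11.485 kg/s


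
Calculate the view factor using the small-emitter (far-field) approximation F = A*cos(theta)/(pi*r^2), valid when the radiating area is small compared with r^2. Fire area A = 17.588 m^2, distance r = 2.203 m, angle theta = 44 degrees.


cos(44 deg) = 0.71934
pi*r^2 = 15.247
F = 17.588 * 0.71934 / 15.247 = 0.82980

0.82980


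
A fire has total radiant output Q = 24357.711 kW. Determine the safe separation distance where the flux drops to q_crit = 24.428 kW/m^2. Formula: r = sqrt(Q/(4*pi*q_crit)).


4*pi*q_crit = 306.97
Q/(4*pi*q_crit) = 79.348
r = sqrt(79.348) = 8.9078 m

8.9078 m


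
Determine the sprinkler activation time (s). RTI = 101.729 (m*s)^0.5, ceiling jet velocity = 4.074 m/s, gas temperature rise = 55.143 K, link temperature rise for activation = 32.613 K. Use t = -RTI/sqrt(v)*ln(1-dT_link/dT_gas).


dT_link/dT_gas = 0.59143
ln(1 - 0.59143) = -0.89508
t = -101.729 / sqrt(4.074) * -0.89508 = 45.113 s

45.113 s


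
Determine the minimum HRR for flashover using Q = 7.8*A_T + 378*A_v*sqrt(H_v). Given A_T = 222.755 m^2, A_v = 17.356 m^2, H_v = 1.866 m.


7.8*A_T = 1737.489
sqrt(H_v) = 1.3660
378*A_v*sqrt(H_v) = 8961.8
Q = 1737.489 + 8961.8 = 10699 kW

10699 kW


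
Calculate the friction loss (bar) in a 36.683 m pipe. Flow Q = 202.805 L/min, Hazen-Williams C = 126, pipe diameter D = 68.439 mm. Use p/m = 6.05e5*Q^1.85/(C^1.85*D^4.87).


Q^1.85 = 18539
C^1.85 = 7685.7
D^4.87 = 8.6682e+08
p/m = 0.0016836 bar/m
p_total = 0.0016836 * 36.683 = 0.061759 bar

0.061759 bar


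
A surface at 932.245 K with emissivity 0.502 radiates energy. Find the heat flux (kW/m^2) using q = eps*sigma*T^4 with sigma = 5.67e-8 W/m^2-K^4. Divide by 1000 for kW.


T^4 = 7.5530e+11
q = 0.502 * 5.67e-8 * 7.5530e+11 / 1000 = 21.498 kW/m^2

21.498 kW/m^2


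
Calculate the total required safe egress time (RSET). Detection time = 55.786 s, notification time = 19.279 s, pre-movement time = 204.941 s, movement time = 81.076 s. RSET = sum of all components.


Total = 55.786 + 19.279 + 204.941 + 81.076 = 361.082 s

361.082 s


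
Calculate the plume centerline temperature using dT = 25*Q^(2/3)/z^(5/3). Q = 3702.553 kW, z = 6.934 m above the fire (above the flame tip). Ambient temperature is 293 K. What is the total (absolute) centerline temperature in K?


Q^(2/3) = 239.33
z^(5/3) = 25.214
dT = 25 * 239.33 / 25.214 = 237.30 K
T = 293 + 237.30 = 530.30 K

530.30 K


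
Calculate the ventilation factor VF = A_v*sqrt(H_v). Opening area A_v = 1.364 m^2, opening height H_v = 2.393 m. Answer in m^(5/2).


sqrt(H_v) = 1.5469
VF = 1.364 * 1.5469 = 2.1100 m^(5/2)

2.1100 m^(5/2)


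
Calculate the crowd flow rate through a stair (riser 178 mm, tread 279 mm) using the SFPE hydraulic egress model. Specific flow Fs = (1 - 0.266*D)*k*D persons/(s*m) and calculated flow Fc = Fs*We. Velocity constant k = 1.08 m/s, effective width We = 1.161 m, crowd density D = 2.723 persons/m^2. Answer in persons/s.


1 - 0.266*D = 1 - 0.266*2.723 = 0.27568
Fs = 0.27568 * 1.08 * 2.723 = 0.81074 persons/(s*m)
Fc = 0.81074 * 1.161 = 0.94127 persons/s

0.94127 persons/s


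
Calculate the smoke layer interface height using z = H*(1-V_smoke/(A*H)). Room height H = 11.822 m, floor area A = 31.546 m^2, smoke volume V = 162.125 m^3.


V/(A*H) = 0.43473
1 - 0.43473 = 0.56527
z = 11.822 * 0.56527 = 6.6827 m

6.6827 m


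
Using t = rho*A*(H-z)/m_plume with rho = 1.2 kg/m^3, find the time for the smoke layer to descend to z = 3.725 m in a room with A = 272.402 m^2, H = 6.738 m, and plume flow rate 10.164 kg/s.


H - z = 3.013 m
t = 1.2 * 272.402 * 3.013 / 10.164 = 96.900 s

96.900 s


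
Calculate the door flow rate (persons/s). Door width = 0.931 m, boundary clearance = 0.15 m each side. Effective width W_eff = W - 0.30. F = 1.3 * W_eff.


W_eff = 0.931 - 0.30 = 0.631 m
F = 1.3 * 0.631 = 0.82030 persons/s

0.82030 persons/s


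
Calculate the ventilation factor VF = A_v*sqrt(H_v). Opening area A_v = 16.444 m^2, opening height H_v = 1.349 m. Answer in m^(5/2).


sqrt(H_v) = 1.1615
VF = 16.444 * 1.1615 = 19.099 m^(5/2)

19.099 m^(5/2)


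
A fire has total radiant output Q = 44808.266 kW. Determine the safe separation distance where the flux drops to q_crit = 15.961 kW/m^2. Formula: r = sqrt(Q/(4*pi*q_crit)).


4*pi*q_crit = 200.57
Q/(4*pi*q_crit) = 223.40
r = sqrt(223.40) = 14.947 m

14.947 m


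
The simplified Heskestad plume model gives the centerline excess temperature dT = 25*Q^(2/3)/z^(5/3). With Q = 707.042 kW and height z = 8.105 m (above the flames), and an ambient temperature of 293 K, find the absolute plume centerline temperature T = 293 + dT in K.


Q^(2/3) = 79.365
z^(5/3) = 32.703
dT = 25 * 79.365 / 32.703 = 60.671 K
T = 293 + 60.671 = 353.67 K

353.67 K


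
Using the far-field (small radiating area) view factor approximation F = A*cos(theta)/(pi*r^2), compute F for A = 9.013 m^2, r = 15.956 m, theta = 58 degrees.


cos(58 deg) = 0.52992
pi*r^2 = 799.83
F = 9.013 * 0.52992 / 799.83 = 0.0059715

0.0059715


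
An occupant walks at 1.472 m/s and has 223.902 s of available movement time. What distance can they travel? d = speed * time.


d = 1.472 * 223.902 = 329.58 m

329.58 m


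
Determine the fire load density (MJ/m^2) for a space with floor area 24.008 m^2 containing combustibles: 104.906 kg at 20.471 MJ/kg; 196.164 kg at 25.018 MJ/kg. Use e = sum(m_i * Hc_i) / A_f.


Total energy = 104.906*20.471 + 196.164*25.018
= 2147.531 + 4907.631
= 7055.162 MJ
e = 7055.162 / 24.008 = 293.87 MJ/m^2

293.87 MJ/m^2


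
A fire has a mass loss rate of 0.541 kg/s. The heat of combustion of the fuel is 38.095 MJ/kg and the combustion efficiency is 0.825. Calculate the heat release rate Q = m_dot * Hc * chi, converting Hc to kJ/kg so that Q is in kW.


Hc = 38.095 MJ/kg = 38.095 * 1000 kJ/kg = 38095 kJ/kg
Q = 0.541 kg/s * 38095 kJ/kg * 0.825 = 17003 kW

17003 kW


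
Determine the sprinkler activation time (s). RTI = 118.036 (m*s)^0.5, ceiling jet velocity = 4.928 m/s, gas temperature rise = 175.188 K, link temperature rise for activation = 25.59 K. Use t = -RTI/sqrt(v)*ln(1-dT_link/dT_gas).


dT_link/dT_gas = 0.14607
ln(1 - 0.14607) = -0.15791
t = -118.036 / sqrt(4.928) * -0.15791 = 8.3962 s

8.3962 s


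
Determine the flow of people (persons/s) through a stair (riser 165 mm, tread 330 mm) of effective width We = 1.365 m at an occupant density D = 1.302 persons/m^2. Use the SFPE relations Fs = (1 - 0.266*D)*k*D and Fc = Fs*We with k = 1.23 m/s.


1 - 0.266*D = 1 - 0.266*1.302 = 0.65367
Fs = 0.65367 * 1.23 * 1.302 = 1.0468 persons/(s*m)
Fc = 1.0468 * 1.365 = 1.4289 persons/s

1.4289 persons/s


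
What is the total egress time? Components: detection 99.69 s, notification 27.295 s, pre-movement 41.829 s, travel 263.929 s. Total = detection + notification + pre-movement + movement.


Total = 99.69 + 27.295 + 41.829 + 263.929 = 432.743 s

432.743 s


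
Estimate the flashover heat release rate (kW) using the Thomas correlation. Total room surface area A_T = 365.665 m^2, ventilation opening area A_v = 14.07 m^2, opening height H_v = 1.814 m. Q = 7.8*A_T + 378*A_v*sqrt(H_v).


7.8*A_T = 2852.187
sqrt(H_v) = 1.3468
378*A_v*sqrt(H_v) = 7163.2
Q = 2852.187 + 7163.2 = 10015 kW

10015 kW


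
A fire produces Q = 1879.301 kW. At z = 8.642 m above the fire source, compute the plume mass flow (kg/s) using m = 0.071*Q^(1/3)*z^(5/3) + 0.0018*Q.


Q^(1/3) = 12.340
z^(5/3) = 36.393
First term = 0.071 * 12.340 * 36.393 = 31.887
Second term = 0.0018 * 1879.301 = 3.3827
m = 35.270 kg/s

35.270 kg/s


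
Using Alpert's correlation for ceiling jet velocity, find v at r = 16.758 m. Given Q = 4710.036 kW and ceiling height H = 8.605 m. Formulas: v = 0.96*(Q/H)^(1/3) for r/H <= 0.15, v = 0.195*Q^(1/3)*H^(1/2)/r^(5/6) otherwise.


r/H = 16.758 / 8.605 = 1.9475
r/H > 0.15, so v = 0.195*Q^(1/3)*H^(1/2)/r^(5/6)
Q^(1/3) = 16.763
H^(1/2) = 2.9334
r^(5/6) = 10.476
v = 0.195 * 16.763 * 2.9334 / 10.476 = 0.91531 m/s

0.91531 m/s


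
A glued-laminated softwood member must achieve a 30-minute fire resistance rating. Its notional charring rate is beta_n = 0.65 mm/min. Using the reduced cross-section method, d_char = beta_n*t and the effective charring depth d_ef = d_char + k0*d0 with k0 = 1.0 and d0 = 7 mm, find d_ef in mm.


d_char = 0.65 * 30 = 19.5 mm
d_ef = 19.5 + 1.0*7 = 26.5 mm

26.5 mm


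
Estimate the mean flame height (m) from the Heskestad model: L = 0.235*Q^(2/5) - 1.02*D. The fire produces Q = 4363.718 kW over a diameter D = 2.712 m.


Q^(2/5) = 28.572
0.235 * Q^(2/5) = 6.7145
1.02 * D = 2.7662
L = 3.9482 m

3.9482 m


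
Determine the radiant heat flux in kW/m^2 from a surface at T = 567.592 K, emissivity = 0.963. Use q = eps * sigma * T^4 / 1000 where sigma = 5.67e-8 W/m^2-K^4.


T^4 = 1.0379e+11
q = 0.963 * 5.67e-8 * 1.0379e+11 / 1000 = 5.6670 kW/m^2

5.6670 kW/m^2


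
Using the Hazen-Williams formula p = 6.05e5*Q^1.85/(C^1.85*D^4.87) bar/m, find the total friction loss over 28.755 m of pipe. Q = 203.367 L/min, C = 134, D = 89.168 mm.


Q^1.85 = 18635
C^1.85 = 8612.8
D^4.87 = 3.1443e+09
p/m = 0.00041631 bar/m
p_total = 0.00041631 * 28.755 = 0.011971 bar

0.011971 bar


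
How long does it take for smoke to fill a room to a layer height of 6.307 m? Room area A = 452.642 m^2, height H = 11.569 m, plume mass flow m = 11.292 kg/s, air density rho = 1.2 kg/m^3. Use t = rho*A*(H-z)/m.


H - z = 5.262 m
t = 1.2 * 452.642 * 5.262 / 11.292 = 253.11 s

253.11 s


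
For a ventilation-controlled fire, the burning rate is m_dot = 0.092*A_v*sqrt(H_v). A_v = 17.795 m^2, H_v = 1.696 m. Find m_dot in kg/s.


sqrt(H_v) = 1.3023
m_dot = 0.092 * 17.795 * 1.3023 = 2.1321 kg/s

2.1321 kg/s


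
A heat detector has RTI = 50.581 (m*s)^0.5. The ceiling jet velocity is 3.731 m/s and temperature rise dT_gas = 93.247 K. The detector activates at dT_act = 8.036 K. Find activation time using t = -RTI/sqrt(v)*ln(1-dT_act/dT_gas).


dT_act/dT_gas = 0.086180
ln(1 - 0.086180) = -0.090121
t = -50.581 / sqrt(3.731) * -0.090121 = 2.3599 s

2.3599 s


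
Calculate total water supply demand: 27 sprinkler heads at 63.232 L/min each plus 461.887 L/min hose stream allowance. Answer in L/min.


Sprinkler demand = 27 * 63.232 = 1707.264 L/min
Total = 1707.264 + 461.887 = 2169.151 L/min

2169.151 L/min


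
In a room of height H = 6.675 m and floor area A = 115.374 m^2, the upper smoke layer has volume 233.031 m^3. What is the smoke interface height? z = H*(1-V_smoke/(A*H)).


V/(A*H) = 0.30259
1 - 0.30259 = 0.69741
z = 6.675 * 0.69741 = 4.6552 m

4.6552 m


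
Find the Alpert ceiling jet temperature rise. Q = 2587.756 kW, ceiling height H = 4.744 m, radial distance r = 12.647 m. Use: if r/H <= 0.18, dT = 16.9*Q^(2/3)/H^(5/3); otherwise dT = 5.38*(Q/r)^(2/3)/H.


r/H = 12.647 / 4.744 = 2.6659
r/H > 0.18, so dT = 5.38*(Q/r)^(2/3)/H
Q/r = 204.61
(Q/r)^(2/3) = 34.724
dT = 5.38 * 34.724 / 4.744 = 39.379 K

39.379 K


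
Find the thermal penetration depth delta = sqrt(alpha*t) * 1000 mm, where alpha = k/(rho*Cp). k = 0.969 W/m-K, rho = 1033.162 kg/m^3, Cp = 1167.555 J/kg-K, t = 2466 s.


alpha = 0.969 / (1033.162 * 1167.555) = 8.0330e-07 m^2/s
alpha * t = 0.0019809
delta = sqrt(0.0019809) * 1000 = 44.508 mm

44.508 mm


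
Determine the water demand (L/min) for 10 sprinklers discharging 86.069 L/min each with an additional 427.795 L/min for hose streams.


Sprinkler demand = 10 * 86.069 = 860.69 L/min
Total = 860.69 + 427.795 = 1288.485 L/min

1288.485 L/min


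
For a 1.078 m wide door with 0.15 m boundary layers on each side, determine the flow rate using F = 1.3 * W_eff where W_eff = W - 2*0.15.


W_eff = 1.078 - 0.30 = 0.778 m
F = 1.3 * 0.778 = 1.0114 persons/s

1.0114 persons/s


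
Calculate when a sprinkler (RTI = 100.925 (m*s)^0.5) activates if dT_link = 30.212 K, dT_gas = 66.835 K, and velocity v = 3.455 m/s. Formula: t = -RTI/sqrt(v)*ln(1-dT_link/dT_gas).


dT_link/dT_gas = 0.45204
ln(1 - 0.45204) = -0.60155
t = -100.925 / sqrt(3.455) * -0.60155 = 32.662 s

32.662 s
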